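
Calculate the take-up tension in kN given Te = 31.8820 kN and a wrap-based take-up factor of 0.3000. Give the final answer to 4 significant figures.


T_tu = 31.8820 * 0.3000
T_tu = 9.565 kN


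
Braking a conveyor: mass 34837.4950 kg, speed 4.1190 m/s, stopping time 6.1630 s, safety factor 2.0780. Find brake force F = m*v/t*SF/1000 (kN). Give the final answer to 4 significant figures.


F = 34837.4950 * 4.1190 / 6.1630 * 2.0780 / 1000
F = 48.38 kN


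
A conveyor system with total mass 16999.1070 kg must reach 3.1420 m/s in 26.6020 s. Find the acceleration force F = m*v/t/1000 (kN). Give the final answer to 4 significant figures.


F = 16999.1070 * 3.1420 / 26.6020 / 1000
F = 2.008 kN


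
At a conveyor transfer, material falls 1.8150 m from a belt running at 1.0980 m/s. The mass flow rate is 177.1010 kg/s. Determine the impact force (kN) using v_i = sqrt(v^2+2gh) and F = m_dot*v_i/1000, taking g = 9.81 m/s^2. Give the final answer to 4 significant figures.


v_i = sqrt(1.0980^2 + 2*9.81*1.8150) = 6.06761 m/s
F = 177.1010 * 6.06761 / 1000
F = 1.075 kN


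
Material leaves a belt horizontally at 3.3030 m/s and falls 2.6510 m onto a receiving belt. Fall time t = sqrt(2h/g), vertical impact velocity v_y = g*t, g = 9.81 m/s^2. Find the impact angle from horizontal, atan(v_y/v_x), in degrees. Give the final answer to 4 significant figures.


t = sqrt(2*2.6510/9.81) = 0.735166 s
v_y = 9.81 * 0.735166 = 7.21198 m/s
angle = atan(7.21198 / 3.3030) = 65.39 deg


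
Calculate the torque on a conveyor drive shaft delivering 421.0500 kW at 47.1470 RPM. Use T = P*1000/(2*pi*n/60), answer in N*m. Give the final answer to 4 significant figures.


omega = 2*pi*47.1470/60 = 4.93722 rad/s
T = 421.0500*1000 / 4.93722
T = 85280 N*m


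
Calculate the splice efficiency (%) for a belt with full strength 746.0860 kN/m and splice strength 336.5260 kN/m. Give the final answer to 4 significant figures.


Eff = 336.5260 / 746.0860 * 100
Eff = 45.11 %


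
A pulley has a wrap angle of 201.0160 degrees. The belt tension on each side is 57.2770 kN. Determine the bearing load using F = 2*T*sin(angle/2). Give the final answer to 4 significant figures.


F = 2 * 57.2770 * sin(201.0160/2 deg)
F = 112.6 kN


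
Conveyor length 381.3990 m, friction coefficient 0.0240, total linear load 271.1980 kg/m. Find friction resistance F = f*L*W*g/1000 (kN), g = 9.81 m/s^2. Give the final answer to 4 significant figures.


F = 0.0240 * 381.3990 * 271.1980 * 9.81 / 1000
F = 24.35 kN


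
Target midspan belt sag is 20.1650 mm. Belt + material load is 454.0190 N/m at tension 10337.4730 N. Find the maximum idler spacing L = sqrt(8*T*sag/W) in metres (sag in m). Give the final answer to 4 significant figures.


sag = 20.1650/1000 = 0.020165 m
L = sqrt(8 * 10337.4730 * 0.020165 / 454.0190)
L = 1.917 m


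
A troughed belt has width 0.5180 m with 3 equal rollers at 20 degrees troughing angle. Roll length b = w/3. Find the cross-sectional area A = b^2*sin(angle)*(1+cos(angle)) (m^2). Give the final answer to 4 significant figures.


b = 0.5180/3 = 0.172667 m
A = 0.172667^2 * sin(20 deg) * (1 + cos(20 deg))
A = 0.01978 m^2


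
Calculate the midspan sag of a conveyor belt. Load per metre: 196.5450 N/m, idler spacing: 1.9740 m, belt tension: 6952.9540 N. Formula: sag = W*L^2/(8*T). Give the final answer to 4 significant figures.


sag = 196.5450 * 1.9740^2 / (8 * 6952.9540)
sag = 0.01377 m


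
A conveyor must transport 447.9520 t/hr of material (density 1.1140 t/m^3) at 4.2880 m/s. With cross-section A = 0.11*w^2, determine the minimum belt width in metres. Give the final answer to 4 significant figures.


A_req = 447.9520 / (4.2880 * 1.1140 * 3600) = 0.0260489 m^2
w = sqrt(0.0260489 / 0.11)
w = 0.4866 m


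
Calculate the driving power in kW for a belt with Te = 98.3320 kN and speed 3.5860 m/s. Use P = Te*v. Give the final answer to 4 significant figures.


P = Te * v = 98.3320 * 3.5860
P = 352.6 kW


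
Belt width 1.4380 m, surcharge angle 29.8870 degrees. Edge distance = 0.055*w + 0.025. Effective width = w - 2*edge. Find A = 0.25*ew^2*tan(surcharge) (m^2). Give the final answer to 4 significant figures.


edge = 0.055*1.4380 + 0.025 = 0.10409 m
ew = 1.4380 - 2*0.10409 = 1.22982 m
A = 0.25 * 1.22982^2 * tan(29.8870 deg)
A = 0.2173 m^2


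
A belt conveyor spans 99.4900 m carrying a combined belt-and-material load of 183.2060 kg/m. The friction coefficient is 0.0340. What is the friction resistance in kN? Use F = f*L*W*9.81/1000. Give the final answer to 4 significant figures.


F = 0.0340 * 99.4900 * 183.2060 * 9.81 / 1000
F = 6.079 kN


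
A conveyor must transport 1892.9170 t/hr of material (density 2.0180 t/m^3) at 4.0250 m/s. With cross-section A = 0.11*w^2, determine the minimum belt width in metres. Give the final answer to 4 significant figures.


A_req = 1892.9170 / (4.0250 * 2.0180 * 3600) = 0.0647354 m^2
w = sqrt(0.0647354 / 0.11)
w = 0.7671 m


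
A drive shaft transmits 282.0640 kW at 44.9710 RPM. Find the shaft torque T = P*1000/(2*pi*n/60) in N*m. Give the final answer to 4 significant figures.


omega = 2*pi*44.9710/60 = 4.70935 rad/s
T = 282.0640*1000 / 4.70935
T = 59890 N*m


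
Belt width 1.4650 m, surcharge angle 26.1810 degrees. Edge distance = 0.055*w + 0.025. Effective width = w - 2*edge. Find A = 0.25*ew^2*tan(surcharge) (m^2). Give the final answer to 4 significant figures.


edge = 0.055*1.4650 + 0.025 = 0.105575 m
ew = 1.4650 - 2*0.105575 = 1.25385 m
A = 0.25 * 1.25385^2 * tan(26.1810 deg)
A = 0.1932 m^2


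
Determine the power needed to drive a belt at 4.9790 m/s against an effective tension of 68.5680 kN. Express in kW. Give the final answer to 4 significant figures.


P = Te * v = 68.5680 * 4.9790
P = 341.4 kW


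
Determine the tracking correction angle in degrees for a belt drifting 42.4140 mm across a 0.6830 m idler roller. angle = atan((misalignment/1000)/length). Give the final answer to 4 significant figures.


misalign_m = 42.4140 / 1000 = 0.042414 m
angle = atan(0.042414 / 0.6830)
angle = 3.553 deg


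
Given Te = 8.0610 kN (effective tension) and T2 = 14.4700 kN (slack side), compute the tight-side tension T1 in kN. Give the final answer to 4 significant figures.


T1 = Te + T2 = 8.0610 + 14.4700
T1 = 22.53 kN


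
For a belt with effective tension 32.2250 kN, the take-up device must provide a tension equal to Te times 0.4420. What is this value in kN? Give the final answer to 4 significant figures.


T_tu = 32.2250 * 0.4420
T_tu = 14.24 kN


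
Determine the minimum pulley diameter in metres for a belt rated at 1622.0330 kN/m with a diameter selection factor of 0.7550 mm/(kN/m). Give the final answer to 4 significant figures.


D = 1622.0330 * 0.7550 / 1000
D = 1.225 m


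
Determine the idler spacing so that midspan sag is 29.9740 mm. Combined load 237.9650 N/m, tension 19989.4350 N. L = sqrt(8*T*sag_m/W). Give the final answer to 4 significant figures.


sag = 29.9740/1000 = 0.029974 m
L = sqrt(8 * 19989.4350 * 0.029974 / 237.9650)
L = 4.488 m


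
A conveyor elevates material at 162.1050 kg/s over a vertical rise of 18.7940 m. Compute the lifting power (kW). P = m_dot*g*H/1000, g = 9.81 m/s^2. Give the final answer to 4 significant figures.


P = 162.1050 * 9.81 * 18.7940 / 1000
P = 29.89 kW


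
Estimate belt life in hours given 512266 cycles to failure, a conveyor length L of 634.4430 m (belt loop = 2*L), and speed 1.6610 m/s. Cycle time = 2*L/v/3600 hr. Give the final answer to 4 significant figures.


cycle_time = 2 * 634.4430 / 1.6610 / 3600 = 0.212202 hr
life = 512266 * 0.212202 = 108700 hours


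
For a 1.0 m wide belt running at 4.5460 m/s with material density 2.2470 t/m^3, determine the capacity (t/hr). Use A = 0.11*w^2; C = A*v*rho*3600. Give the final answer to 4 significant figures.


A = 0.11 * 1.0^2 = 0.11 m^2
C = 0.11 * 4.5460 * 2.2470 * 3600
C = 4045 t/hr


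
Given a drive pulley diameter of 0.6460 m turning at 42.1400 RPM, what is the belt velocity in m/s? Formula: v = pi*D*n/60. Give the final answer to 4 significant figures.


v = pi * 0.6460 * 42.1400 / 60
v = 1.425 m/s


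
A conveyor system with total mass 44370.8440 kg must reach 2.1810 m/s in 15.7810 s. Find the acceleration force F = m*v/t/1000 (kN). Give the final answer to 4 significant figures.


F = 44370.8440 * 2.1810 / 15.7810 / 1000
F = 6.132 kN


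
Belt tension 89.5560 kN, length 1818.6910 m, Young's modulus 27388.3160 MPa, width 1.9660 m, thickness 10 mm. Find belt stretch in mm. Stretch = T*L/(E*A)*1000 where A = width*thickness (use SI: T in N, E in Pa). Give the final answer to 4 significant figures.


A = 1.9660 * 0.01 = 0.01966 m^2
Stretch = 89.5560*1000 * 1818.6910 / (27388.3160e6 * 0.01966) * 1000
Stretch = 302.5 mm


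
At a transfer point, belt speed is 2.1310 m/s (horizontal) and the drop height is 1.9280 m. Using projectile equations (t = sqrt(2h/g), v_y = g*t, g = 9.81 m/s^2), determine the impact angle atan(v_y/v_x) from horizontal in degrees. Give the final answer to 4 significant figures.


t = sqrt(2*1.9280/9.81) = 0.626952 s
v_y = 9.81 * 0.626952 = 6.1504 m/s
angle = atan(6.1504 / 2.1310) = 70.89 deg


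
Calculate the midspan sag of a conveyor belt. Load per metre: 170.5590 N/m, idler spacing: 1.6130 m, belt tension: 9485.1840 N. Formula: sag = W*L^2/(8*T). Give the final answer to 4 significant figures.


sag = 170.5590 * 1.6130^2 / (8 * 9485.1840)
sag = 0.005848 m


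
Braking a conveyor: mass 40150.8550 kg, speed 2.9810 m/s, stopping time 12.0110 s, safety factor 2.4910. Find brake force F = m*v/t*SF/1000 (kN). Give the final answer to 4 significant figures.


F = 40150.8550 * 2.9810 / 12.0110 * 2.4910 / 1000
F = 24.82 kN


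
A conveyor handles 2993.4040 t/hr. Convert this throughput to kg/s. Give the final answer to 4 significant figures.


m_dot = 2993.4040 * 1000 / 3600
m_dot = 831.5 kg/s


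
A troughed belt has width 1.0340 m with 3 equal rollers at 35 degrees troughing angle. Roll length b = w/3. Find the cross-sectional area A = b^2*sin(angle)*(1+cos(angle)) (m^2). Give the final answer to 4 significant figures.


b = 1.0340/3 = 0.344667 m
A = 0.344667^2 * sin(35 deg) * (1 + cos(35 deg))
A = 0.1240 m^2


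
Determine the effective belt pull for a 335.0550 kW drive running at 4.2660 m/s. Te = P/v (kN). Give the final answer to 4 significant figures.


Te = P / v = 335.0550 / 4.2660
Te = 78.54 kN


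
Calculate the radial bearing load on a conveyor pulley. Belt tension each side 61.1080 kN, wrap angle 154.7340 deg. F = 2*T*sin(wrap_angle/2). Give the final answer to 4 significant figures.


F = 2 * 61.1080 * sin(154.7340/2 deg)
F = 119.3 kN


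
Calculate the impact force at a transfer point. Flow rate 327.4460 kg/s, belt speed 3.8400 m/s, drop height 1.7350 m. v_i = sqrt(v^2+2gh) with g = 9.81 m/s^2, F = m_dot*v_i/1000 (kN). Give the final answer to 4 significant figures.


v_i = sqrt(3.8400^2 + 2*9.81*1.7350) = 6.98472 m/s
F = 327.4460 * 6.98472 / 1000
F = 2.287 kN


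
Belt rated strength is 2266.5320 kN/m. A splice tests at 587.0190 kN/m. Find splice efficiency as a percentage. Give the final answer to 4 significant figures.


Eff = 587.0190 / 2266.5320 * 100
Eff = 25.90 %


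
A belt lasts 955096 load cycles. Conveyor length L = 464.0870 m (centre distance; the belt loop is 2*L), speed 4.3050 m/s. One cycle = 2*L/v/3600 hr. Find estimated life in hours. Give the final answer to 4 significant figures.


cycle_time = 2 * 464.0870 / 4.3050 / 3600 = 0.0598899 hr
life = 955096 * 0.0598899 = 57200 hours


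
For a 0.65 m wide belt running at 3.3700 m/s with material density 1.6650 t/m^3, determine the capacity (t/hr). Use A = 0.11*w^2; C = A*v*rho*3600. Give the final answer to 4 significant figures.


A = 0.11 * 0.65^2 = 0.046475 m^2
C = 0.046475 * 3.3700 * 1.6650 * 3600
C = 938.8 t/hr


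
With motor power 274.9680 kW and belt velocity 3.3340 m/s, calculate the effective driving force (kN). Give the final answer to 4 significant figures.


Te = P / v = 274.9680 / 3.3340
Te = 82.47 kN


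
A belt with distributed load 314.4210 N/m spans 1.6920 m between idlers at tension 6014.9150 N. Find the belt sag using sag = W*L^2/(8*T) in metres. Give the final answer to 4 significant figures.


sag = 314.4210 * 1.6920^2 / (8 * 6014.9150)
sag = 0.01871 m


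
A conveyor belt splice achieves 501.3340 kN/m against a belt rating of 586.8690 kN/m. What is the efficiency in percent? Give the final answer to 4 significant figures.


Eff = 501.3340 / 586.8690 * 100
Eff = 85.43 %


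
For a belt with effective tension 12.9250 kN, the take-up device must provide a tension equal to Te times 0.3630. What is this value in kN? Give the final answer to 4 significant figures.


T_tu = 12.9250 * 0.3630
T_tu = 4.692 kN


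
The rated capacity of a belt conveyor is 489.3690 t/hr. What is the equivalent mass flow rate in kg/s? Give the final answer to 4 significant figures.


m_dot = 489.3690 * 1000 / 3600
m_dot = 135.9 kg/s


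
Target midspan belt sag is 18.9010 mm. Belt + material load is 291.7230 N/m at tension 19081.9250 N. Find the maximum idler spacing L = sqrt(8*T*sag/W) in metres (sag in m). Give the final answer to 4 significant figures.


sag = 18.9010/1000 = 0.018901 m
L = sqrt(8 * 19081.9250 * 0.018901 / 291.7230)
L = 3.145 m


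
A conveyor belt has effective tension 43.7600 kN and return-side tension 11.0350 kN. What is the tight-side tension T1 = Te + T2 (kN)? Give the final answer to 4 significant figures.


T1 = Te + T2 = 43.7600 + 11.0350
T1 = 54.80 kN


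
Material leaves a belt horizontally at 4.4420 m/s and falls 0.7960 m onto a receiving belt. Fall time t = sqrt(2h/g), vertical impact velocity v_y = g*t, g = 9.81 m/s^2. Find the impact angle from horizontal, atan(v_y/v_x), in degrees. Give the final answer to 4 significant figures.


t = sqrt(2*0.7960/9.81) = 0.402844 s
v_y = 9.81 * 0.402844 = 3.9519 m/s
angle = atan(3.9519 / 4.4420) = 41.66 deg


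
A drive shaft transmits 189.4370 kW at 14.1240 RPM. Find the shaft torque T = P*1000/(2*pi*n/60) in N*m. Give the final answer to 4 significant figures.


omega = 2*pi*14.1240/60 = 1.47906 rad/s
T = 189.4370*1000 / 1.47906
T = 128100 N*m


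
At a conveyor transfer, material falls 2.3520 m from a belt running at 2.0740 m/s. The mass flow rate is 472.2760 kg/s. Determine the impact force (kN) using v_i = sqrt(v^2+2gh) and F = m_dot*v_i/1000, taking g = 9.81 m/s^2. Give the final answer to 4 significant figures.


v_i = sqrt(2.0740^2 + 2*9.81*2.3520) = 7.10266 m/s
F = 472.2760 * 7.10266 / 1000
F = 3.354 kN


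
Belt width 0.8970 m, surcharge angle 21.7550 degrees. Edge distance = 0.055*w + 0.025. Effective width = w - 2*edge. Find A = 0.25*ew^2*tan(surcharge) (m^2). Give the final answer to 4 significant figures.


edge = 0.055*0.8970 + 0.025 = 0.074335 m
ew = 0.8970 - 2*0.074335 = 0.74833 m
A = 0.25 * 0.74833^2 * tan(21.7550 deg)
A = 0.05587 m^2


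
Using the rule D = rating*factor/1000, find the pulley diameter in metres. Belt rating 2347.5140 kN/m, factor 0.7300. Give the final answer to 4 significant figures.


D = 2347.5140 * 0.7300 / 1000
D = 1.714 m


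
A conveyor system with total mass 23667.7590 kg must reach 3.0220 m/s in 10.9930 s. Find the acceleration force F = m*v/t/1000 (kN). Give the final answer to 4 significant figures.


F = 23667.7590 * 3.0220 / 10.9930 / 1000
F = 6.506 kN


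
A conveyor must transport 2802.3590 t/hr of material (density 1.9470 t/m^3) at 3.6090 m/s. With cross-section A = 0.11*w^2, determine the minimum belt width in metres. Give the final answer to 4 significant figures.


A_req = 2802.3590 / (3.6090 * 1.9470 * 3600) = 0.110782 m^2
w = sqrt(0.110782 / 0.11)
w = 1.004 m


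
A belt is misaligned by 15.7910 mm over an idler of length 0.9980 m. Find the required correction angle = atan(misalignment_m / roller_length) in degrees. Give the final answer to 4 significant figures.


misalign_m = 15.7910 / 1000 = 0.015791 m
angle = atan(0.015791 / 0.9980)
angle = 0.9065 deg


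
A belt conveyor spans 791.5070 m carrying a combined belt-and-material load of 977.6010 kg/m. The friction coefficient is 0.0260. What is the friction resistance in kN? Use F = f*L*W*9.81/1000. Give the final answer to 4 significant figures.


F = 0.0260 * 791.5070 * 977.6010 * 9.81 / 1000
F = 197.4 kN


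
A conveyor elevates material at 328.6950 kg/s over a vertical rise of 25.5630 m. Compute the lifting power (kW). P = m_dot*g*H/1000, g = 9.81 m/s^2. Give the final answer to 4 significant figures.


P = 328.6950 * 9.81 * 25.5630 / 1000
P = 82.43 kW


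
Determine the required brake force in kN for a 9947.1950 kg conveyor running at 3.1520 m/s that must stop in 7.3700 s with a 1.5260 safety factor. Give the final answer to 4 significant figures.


F = 9947.1950 * 3.1520 / 7.3700 * 1.5260 / 1000
F = 6.492 kN


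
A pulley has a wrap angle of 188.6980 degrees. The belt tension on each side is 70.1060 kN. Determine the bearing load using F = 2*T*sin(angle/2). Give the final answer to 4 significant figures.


F = 2 * 70.1060 * sin(188.6980/2 deg)
F = 139.8 kN


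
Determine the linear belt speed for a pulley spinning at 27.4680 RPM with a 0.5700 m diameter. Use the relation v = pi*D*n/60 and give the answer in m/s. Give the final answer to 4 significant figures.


v = pi * 0.5700 * 27.4680 / 60
v = 0.8198 m/s


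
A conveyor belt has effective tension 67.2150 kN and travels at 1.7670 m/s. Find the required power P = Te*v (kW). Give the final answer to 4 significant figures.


P = Te * v = 67.2150 * 1.7670
P = 118.8 kW


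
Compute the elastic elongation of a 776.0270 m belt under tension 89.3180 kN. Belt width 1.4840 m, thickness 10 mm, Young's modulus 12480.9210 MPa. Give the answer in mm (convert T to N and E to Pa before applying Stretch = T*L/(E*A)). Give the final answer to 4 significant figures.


A = 1.4840 * 0.01 = 0.01484 m^2
Stretch = 89.3180*1000 * 776.0270 / (12480.9210e6 * 0.01484) * 1000
Stretch = 374.2 mm


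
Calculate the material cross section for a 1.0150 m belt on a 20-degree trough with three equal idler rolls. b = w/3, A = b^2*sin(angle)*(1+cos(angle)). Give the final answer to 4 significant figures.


b = 1.0150/3 = 0.338333 m
A = 0.338333^2 * sin(20 deg) * (1 + cos(20 deg))
A = 0.07594 m^2


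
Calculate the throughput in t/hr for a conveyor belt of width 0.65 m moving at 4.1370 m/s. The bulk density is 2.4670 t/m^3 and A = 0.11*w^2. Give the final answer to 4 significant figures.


A = 0.11 * 0.65^2 = 0.046475 m^2
C = 0.046475 * 4.1370 * 2.4670 * 3600
C = 1708 t/hr


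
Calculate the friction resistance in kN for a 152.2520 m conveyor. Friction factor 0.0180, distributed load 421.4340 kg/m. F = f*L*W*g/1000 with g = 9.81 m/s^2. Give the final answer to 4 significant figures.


F = 0.0180 * 152.2520 * 421.4340 * 9.81 / 1000
F = 11.33 kN


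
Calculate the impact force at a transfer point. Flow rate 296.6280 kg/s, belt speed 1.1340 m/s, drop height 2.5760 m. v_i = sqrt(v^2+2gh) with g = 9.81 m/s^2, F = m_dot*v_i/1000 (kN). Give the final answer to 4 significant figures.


v_i = sqrt(1.1340^2 + 2*9.81*2.5760) = 7.1991 m/s
F = 296.6280 * 7.1991 / 1000
F = 2.135 kN


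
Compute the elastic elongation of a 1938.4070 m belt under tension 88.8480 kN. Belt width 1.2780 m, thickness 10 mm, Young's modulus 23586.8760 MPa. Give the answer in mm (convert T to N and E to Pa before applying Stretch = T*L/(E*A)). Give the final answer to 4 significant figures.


A = 1.2780 * 0.01 = 0.01278 m^2
Stretch = 88.8480*1000 * 1938.4070 / (23586.8760e6 * 0.01278) * 1000
Stretch = 571.3 mm


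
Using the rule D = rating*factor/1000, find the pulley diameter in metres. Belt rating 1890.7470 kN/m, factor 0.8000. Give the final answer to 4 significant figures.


D = 1890.7470 * 0.8000 / 1000
D = 1.513 m


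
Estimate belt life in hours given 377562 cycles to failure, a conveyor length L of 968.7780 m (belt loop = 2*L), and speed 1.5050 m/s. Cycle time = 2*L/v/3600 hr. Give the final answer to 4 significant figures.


cycle_time = 2 * 968.7780 / 1.5050 / 3600 = 0.357615 hr
life = 377562 * 0.357615 = 135000 hours


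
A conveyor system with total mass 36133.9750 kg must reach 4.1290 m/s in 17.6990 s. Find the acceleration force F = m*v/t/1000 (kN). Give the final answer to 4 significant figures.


F = 36133.9750 * 4.1290 / 17.6990 / 1000
F = 8.430 kN


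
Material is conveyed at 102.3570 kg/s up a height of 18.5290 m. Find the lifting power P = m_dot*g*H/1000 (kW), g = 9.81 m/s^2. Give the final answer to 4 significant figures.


P = 102.3570 * 9.81 * 18.5290 / 1000
P = 18.61 kW


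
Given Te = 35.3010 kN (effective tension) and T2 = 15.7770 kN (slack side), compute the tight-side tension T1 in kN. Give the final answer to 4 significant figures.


T1 = Te + T2 = 35.3010 + 15.7770
T1 = 51.08 kN


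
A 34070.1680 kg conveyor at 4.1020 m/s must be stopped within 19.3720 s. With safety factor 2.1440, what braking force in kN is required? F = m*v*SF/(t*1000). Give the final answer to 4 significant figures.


F = 34070.1680 * 4.1020 / 19.3720 * 2.1440 / 1000
F = 15.47 kN


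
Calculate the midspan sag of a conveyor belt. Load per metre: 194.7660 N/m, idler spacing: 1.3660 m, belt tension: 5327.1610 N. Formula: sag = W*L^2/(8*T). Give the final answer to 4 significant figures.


sag = 194.7660 * 1.3660^2 / (8 * 5327.1610)
sag = 0.008528 m


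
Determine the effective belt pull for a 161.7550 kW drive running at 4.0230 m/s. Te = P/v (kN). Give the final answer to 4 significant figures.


Te = P / v = 161.7550 / 4.0230
Te = 40.21 kN


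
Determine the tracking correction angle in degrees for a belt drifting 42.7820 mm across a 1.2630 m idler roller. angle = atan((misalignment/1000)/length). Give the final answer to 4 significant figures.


misalign_m = 42.7820 / 1000 = 0.042782 m
angle = atan(0.042782 / 1.2630)
angle = 1.940 deg


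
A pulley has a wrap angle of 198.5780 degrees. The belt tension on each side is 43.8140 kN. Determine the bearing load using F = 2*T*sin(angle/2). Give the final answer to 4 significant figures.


F = 2 * 43.8140 * sin(198.5780/2 deg)
F = 86.48 kN


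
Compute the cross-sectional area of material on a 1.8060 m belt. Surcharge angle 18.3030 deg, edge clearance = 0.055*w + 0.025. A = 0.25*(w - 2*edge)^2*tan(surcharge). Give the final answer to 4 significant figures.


edge = 0.055*1.8060 + 0.025 = 0.12433 m
ew = 1.8060 - 2*0.12433 = 1.55734 m
A = 0.25 * 1.55734^2 * tan(18.3030 deg)
A = 0.2006 m^2


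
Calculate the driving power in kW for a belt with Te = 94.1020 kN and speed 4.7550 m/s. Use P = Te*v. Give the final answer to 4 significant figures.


P = Te * v = 94.1020 * 4.7550
P = 447.5 kW


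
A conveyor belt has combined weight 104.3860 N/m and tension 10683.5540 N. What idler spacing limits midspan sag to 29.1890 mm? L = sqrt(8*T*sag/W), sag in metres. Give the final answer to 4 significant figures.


sag = 29.1890/1000 = 0.029189 m
L = sqrt(8 * 10683.5540 * 0.029189 / 104.3860)
L = 4.889 m


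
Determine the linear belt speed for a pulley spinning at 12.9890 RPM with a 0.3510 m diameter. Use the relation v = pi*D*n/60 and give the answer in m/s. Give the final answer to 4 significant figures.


v = pi * 0.3510 * 12.9890 / 60
v = 0.2387 m/s


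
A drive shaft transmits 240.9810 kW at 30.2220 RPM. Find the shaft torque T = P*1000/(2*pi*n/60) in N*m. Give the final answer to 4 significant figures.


omega = 2*pi*30.2220/60 = 3.16484 rad/s
T = 240.9810*1000 / 3.16484
T = 76140 N*m


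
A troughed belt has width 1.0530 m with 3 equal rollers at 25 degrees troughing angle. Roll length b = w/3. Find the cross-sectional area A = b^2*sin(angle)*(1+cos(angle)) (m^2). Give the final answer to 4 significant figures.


b = 1.0530/3 = 0.351 m
A = 0.351^2 * sin(25 deg) * (1 + cos(25 deg))
A = 0.09926 m^2


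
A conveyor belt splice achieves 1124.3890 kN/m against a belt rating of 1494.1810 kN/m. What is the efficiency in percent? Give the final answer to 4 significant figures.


Eff = 1124.3890 / 1494.1810 * 100
Eff = 75.25 %


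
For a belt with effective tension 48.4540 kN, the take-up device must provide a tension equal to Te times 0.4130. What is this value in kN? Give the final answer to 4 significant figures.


T_tu = 48.4540 * 0.4130
T_tu = 20.01 kN


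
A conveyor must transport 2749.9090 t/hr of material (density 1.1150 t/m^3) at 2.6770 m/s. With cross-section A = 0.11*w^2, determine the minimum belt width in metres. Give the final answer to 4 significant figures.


A_req = 2749.9090 / (2.6770 * 1.1150 * 3600) = 0.255913 m^2
w = sqrt(0.255913 / 0.11)
w = 1.525 m


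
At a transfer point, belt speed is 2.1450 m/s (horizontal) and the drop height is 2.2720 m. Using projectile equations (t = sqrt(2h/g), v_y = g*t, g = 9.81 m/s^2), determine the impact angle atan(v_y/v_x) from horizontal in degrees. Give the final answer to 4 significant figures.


t = sqrt(2*2.2720/9.81) = 0.680589 s
v_y = 9.81 * 0.680589 = 6.67658 m/s
angle = atan(6.67658 / 2.1450) = 72.19 deg


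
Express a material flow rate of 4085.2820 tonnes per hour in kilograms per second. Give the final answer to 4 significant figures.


m_dot = 4085.2820 * 1000 / 3600
m_dot = 1135 kg/s


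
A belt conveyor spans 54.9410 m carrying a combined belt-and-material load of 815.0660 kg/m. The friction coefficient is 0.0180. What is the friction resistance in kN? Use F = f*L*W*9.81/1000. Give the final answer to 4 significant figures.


F = 0.0180 * 54.9410 * 815.0660 * 9.81 / 1000
F = 7.907 kN


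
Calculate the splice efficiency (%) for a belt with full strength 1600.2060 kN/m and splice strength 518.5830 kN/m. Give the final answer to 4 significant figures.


Eff = 518.5830 / 1600.2060 * 100
Eff = 32.41 %


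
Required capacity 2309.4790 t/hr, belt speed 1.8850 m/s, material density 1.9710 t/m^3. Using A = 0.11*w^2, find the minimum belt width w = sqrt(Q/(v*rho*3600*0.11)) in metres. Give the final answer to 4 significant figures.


A_req = 2309.4790 / (1.8850 * 1.9710 * 3600) = 0.172669 m^2
w = sqrt(0.172669 / 0.11)
w = 1.253 m


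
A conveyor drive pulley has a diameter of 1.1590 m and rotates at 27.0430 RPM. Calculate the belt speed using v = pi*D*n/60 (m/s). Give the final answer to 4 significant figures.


v = pi * 1.1590 * 27.0430 / 60
v = 1.641 m/s


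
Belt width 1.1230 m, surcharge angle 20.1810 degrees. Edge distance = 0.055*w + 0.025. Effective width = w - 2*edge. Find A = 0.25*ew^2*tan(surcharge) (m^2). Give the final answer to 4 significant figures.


edge = 0.055*1.1230 + 0.025 = 0.086765 m
ew = 1.1230 - 2*0.086765 = 0.94947 m
A = 0.25 * 0.94947^2 * tan(20.1810 deg)
A = 0.08284 m^2


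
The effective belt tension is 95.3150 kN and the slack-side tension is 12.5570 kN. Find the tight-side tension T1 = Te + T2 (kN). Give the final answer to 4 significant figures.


T1 = Te + T2 = 95.3150 + 12.5570
T1 = 107.9 kN


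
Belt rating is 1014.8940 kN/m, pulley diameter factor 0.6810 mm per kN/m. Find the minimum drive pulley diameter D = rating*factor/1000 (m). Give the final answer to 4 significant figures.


D = 1014.8940 * 0.6810 / 1000
D = 0.6911 m


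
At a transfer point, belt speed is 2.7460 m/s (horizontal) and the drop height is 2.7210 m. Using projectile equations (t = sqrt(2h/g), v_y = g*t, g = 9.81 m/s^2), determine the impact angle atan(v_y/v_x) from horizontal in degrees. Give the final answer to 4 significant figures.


t = sqrt(2*2.7210/9.81) = 0.744809 s
v_y = 9.81 * 0.744809 = 7.30658 m/s
angle = atan(7.30658 / 2.7460) = 69.40 deg


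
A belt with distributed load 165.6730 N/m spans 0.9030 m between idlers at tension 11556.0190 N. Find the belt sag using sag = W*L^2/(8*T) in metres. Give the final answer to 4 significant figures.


sag = 165.6730 * 0.9030^2 / (8 * 11556.0190)
sag = 0.001461 m


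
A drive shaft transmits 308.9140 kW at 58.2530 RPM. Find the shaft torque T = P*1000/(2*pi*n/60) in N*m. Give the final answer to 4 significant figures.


omega = 2*pi*58.2530/60 = 6.10024 rad/s
T = 308.9140*1000 / 6.10024
T = 50640 N*m


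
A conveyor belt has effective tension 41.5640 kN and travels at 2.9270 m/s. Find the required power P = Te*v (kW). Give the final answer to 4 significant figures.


P = Te * v = 41.5640 * 2.9270
P = 121.7 kW


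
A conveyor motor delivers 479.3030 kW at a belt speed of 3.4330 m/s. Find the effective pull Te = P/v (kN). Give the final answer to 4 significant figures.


Te = P / v = 479.3030 / 3.4330
Te = 139.6 kN


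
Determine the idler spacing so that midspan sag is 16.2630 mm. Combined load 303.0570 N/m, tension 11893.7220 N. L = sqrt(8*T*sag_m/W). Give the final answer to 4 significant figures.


sag = 16.2630/1000 = 0.016263 m
L = sqrt(8 * 11893.7220 * 0.016263 / 303.0570)
L = 2.260 m


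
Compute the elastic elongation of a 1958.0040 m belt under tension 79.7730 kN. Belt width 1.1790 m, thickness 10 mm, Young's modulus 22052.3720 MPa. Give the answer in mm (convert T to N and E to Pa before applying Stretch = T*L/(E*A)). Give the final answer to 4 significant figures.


A = 1.1790 * 0.01 = 0.01179 m^2
Stretch = 79.7730*1000 * 1958.0040 / (22052.3720e6 * 0.01179) * 1000
Stretch = 600.8 mm


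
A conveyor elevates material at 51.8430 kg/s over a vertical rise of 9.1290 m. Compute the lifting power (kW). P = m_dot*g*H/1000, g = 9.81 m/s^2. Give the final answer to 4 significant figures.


P = 51.8430 * 9.81 * 9.1290 / 1000
P = 4.643 kW


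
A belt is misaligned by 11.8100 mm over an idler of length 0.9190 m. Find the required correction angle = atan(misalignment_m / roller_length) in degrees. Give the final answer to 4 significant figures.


misalign_m = 11.8100 / 1000 = 0.011810 m
angle = atan(0.011810 / 0.9190)
angle = 0.7363 deg


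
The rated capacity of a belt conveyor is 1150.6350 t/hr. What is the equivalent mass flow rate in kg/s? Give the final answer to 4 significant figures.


m_dot = 1150.6350 * 1000 / 3600
m_dot = 319.6 kg/s


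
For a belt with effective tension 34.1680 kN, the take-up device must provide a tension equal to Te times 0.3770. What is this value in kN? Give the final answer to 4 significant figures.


T_tu = 34.1680 * 0.3770
T_tu = 12.88 kN


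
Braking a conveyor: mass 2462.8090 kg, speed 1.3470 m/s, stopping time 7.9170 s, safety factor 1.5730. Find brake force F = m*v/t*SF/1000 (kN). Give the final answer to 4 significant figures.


F = 2462.8090 * 1.3470 / 7.9170 * 1.5730 / 1000
F = 0.6591 kN


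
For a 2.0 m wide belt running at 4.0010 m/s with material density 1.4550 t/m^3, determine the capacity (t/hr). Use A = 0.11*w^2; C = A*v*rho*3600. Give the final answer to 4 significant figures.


A = 0.11 * 2.0^2 = 0.44 m^2
C = 0.44 * 4.0010 * 1.4550 * 3600
C = 9221 t/hr


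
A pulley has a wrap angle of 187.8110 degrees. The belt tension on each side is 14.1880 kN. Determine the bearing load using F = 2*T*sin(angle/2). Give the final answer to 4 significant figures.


F = 2 * 14.1880 * sin(187.8110/2 deg)
F = 28.31 kN


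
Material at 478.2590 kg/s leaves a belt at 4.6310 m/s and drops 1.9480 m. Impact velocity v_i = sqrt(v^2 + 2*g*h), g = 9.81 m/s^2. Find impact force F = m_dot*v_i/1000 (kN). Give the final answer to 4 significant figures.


v_i = sqrt(4.6310^2 + 2*9.81*1.9480) = 7.72437 m/s
F = 478.2590 * 7.72437 / 1000
F = 3.694 kN


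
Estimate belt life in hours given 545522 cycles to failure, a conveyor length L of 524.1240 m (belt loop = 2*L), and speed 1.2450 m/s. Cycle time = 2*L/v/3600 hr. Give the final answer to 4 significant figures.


cycle_time = 2 * 524.1240 / 1.2450 / 3600 = 0.23388 hr
life = 545522 * 0.23388 = 127600 hours


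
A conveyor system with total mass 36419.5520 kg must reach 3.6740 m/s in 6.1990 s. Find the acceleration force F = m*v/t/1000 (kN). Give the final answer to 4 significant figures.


F = 36419.5520 * 3.6740 / 6.1990 / 1000
F = 21.59 kN


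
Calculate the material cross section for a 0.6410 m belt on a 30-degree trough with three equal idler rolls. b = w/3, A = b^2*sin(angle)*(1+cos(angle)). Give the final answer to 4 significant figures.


b = 0.6410/3 = 0.213667 m
A = 0.213667^2 * sin(30 deg) * (1 + cos(30 deg))
A = 0.04260 m^2


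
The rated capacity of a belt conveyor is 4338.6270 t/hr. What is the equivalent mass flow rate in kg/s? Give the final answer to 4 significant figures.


m_dot = 4338.6270 * 1000 / 3600
m_dot = 1205 kg/s


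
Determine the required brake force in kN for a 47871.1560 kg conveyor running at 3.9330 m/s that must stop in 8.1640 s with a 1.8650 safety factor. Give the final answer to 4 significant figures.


F = 47871.1560 * 3.9330 / 8.1640 * 1.8650 / 1000
F = 43.01 kN


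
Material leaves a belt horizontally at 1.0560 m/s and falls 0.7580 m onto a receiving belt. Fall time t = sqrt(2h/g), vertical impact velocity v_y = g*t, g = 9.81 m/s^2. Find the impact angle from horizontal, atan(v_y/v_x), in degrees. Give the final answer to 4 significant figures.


t = sqrt(2*0.7580/9.81) = 0.393111 s
v_y = 9.81 * 0.393111 = 3.85642 m/s
angle = atan(3.85642 / 1.0560) = 74.69 deg


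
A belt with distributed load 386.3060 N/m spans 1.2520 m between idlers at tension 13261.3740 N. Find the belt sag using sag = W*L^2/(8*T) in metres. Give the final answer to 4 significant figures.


sag = 386.3060 * 1.2520^2 / (8 * 13261.3740)
sag = 0.005708 m


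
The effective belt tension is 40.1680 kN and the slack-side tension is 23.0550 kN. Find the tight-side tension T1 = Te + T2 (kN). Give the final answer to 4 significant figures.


T1 = Te + T2 = 40.1680 + 23.0550
T1 = 63.22 kN


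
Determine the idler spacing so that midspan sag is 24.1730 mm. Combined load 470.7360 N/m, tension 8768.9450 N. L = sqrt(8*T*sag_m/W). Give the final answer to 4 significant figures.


sag = 24.1730/1000 = 0.024173 m
L = sqrt(8 * 8768.9450 * 0.024173 / 470.7360)
L = 1.898 m


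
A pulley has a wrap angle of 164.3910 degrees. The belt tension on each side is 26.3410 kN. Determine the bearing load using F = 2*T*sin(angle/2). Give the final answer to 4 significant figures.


F = 2 * 26.3410 * sin(164.3910/2 deg)
F = 52.19 kN


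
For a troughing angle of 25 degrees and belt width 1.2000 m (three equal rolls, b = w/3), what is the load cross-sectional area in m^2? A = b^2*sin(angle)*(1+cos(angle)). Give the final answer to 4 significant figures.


b = 1.2000/3 = 0.4 m
A = 0.4^2 * sin(25 deg) * (1 + cos(25 deg))
A = 0.1289 m^2


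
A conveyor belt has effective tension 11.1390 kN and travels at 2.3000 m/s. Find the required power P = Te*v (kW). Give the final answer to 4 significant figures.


P = Te * v = 11.1390 * 2.3000
P = 25.62 kW


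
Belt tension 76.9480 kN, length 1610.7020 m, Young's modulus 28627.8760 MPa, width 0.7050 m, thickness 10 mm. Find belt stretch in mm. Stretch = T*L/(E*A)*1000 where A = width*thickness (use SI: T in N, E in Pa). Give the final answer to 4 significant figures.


A = 0.7050 * 0.01 = 0.00705 m^2
Stretch = 76.9480*1000 * 1610.7020 / (28627.8760e6 * 0.00705) * 1000
Stretch = 614.1 mm


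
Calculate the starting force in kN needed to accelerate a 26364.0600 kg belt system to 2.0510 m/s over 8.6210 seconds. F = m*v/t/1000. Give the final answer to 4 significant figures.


F = 26364.0600 * 2.0510 / 8.6210 / 1000
F = 6.272 kN


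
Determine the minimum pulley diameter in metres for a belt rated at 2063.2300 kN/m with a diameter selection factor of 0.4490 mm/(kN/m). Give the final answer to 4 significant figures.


D = 2063.2300 * 0.4490 / 1000
D = 0.9264 m


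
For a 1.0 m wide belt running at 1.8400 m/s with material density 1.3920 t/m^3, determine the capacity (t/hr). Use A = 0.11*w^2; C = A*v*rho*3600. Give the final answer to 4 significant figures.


A = 0.11 * 1.0^2 = 0.11 m^2
C = 0.11 * 1.8400 * 1.3920 * 3600
C = 1014 t/hr


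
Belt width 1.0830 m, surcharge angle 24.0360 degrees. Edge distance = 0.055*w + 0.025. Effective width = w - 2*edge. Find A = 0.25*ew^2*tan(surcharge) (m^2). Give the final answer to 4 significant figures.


edge = 0.055*1.0830 + 0.025 = 0.084565 m
ew = 1.0830 - 2*0.084565 = 0.91387 m
A = 0.25 * 0.91387^2 * tan(24.0360 deg)
A = 0.09312 m^2


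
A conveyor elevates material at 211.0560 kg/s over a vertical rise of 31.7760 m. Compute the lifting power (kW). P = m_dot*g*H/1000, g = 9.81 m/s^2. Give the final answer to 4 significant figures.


P = 211.0560 * 9.81 * 31.7760 / 1000
P = 65.79 kW


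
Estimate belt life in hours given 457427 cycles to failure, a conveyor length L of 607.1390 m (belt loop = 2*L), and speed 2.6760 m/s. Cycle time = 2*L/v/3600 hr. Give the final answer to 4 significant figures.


cycle_time = 2 * 607.1390 / 2.6760 / 3600 = 0.126046 hr
life = 457427 * 0.126046 = 57660 hours


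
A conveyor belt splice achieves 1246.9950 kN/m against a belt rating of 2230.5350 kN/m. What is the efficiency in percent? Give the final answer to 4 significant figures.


Eff = 1246.9950 / 2230.5350 * 100
Eff = 55.91 %


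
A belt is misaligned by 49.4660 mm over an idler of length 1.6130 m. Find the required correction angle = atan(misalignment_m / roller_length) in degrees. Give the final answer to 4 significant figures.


misalign_m = 49.4660 / 1000 = 0.049466 m
angle = atan(0.049466 / 1.6130)
angle = 1.757 deg


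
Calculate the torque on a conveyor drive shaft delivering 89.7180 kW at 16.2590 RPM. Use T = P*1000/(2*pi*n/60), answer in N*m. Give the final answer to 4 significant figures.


omega = 2*pi*16.2590/60 = 1.70264 rad/s
T = 89.7180*1000 / 1.70264
T = 52690 N*m


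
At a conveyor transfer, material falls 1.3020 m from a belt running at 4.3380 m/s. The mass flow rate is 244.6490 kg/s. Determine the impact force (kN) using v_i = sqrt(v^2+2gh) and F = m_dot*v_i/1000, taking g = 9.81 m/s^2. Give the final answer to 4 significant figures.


v_i = sqrt(4.3380^2 + 2*9.81*1.3020) = 6.66059 m/s
F = 244.6490 * 6.66059 / 1000
F = 1.630 kN


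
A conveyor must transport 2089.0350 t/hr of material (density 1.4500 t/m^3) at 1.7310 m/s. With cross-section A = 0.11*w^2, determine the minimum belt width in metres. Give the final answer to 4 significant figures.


A_req = 2089.0350 / (1.7310 * 1.4500 * 3600) = 0.231195 m^2
w = sqrt(0.231195 / 0.11)
w = 1.450 m


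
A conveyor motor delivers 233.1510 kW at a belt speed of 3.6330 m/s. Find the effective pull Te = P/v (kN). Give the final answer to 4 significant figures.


Te = P / v = 233.1510 / 3.6330
Te = 64.18 kN


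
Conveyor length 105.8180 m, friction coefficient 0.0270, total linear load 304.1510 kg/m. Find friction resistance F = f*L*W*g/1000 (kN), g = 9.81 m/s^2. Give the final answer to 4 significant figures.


F = 0.0270 * 105.8180 * 304.1510 * 9.81 / 1000
F = 8.525 kN


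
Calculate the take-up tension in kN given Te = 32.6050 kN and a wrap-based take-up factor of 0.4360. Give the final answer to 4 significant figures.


T_tu = 32.6050 * 0.4360
T_tu = 14.22 kN


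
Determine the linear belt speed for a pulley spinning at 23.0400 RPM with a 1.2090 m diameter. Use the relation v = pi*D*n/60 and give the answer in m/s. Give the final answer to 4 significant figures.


v = pi * 1.2090 * 23.0400 / 60
v = 1.459 m/s


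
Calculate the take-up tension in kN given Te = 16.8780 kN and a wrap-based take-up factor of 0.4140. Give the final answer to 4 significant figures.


T_tu = 16.8780 * 0.4140
T_tu = 6.987 kN


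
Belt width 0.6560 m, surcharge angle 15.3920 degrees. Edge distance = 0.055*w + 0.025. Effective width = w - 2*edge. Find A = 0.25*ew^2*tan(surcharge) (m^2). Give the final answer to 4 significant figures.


edge = 0.055*0.6560 + 0.025 = 0.06108 m
ew = 0.6560 - 2*0.06108 = 0.53384 m
A = 0.25 * 0.53384^2 * tan(15.3920 deg)
A = 0.01961 m^2
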